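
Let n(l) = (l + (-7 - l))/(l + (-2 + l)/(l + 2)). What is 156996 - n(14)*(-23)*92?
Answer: 9203516/59 ≈ 1.5599e+5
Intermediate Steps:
n(l) = -7/(l + (-2 + l)/(2 + l))
156996 - n(14)*(-23)*92 = 156996 - (7*(-2 - 1*14)/(-2 + 14² + 3*14))*(-23)*92 = 156996 - (7*(-2 - 14)/(-2 + 196 + 42))*(-23)*92 = 156996 - (7*(-16)/236)*(-23)*92 = 156996 - (7*(1/236)*(-16))*(-23)*92 = 156996 - (-28/59*(-23))*92 = 156996 - 644*92/59 = 156996 - 1*59248/59 = 156996 - 59248/59 = 9203516/59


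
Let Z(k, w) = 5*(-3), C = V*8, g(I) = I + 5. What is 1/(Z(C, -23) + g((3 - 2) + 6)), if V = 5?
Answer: -⅓ ≈ -0.33333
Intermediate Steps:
g(I) = 5 + I
C = 40 (C = 5*8 = 40)
Z(k, w) = -15
1/(Z(C, -23) + g((3 - 2) + 6)) = 1/(-15 + (5 + ((3 - 2) + 6))) = 1/(-15 + (5 + (1 + 6))) = 1/(-15 + (5 + 7)) = 1/(-15 + 12) = 1/(-3) = -⅓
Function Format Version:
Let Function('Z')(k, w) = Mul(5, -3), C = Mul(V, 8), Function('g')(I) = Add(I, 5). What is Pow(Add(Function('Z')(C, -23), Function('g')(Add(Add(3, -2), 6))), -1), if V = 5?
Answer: Rational(-1, 3) ≈ -0.33333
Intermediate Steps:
Function('g')(I) = Add(5, I)
C = 40 (C = Mul(5, 8) = 40)
Function('Z')(k, w) = -15
Pow(Add(Function('Z')(C, -23), Function('g')(Add(Add(3, -2), 6))), -1) = Pow(Add(-15, Add(5, Add(Add(3, -2), 6))), -1) = Pow(Add(-15, Add(5, Add(1, 6))), -1) = Pow(Add(-15, Add(5, 7)), -1) = Pow(Add(-15, 12), -1) = Pow(-3, -1) = Rational(-1, 3)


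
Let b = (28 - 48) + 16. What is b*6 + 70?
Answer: 46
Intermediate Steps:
b = -4 (b = -20 + 16 = -4)
b*6 + 70 = -4*6 + 70 = -24 + 70 = 46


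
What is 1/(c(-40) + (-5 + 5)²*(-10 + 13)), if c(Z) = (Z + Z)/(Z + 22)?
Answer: 9/40 ≈ 0.22500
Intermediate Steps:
c(Z) = 2*Z/(22 + Z) (c(Z) = (2*Z)/(22 + Z) = 2*Z/(22 + Z))
1/(c(-40) + (-5 + 5)²*(-10 + 13)) = 1/(2*(-40)/(22 - 40) + (-5 + 5)²*(-10 + 13)) = 1/(2*(-40)/(-18) + 0²*3) = 1/(2*(-40)*(-1/18) + 0*3) = 1/(40/9 + 0) = 1/(40/9) = 9/40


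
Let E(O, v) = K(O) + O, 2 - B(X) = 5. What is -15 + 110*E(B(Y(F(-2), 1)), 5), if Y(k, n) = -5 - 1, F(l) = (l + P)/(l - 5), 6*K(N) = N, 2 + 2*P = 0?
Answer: -400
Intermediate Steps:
P = -1 (P = -1 + (½)*0 = -1 + 0 = -1)
K(N) = N/6
F(l) = (-1 + l)/(-5 + l) (F(l) = (l - 1)/(l - 5) = (-1 + l)/(-5 + l))
Y(k, n) = -6
B(X) = -3 (B(X) = 2 - 1*5 = 2 - 5 = -3)
E(O, v) = 7*O/6 (E(O, v) = O/6 + O = 7*O/6)
-15 + 110*E(B(Y(F(-2), 1)), 5) = -15 + 110*((7/6)*(-3)) = -15 + 110*(-7/2) = -15 - 385 = -400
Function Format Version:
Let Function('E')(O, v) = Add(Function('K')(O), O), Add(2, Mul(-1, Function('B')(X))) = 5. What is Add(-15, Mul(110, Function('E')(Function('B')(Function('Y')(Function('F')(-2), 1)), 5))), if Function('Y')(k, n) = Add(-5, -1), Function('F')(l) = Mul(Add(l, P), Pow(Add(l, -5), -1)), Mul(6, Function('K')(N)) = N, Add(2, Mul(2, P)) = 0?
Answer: -400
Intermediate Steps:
P = -1 (P = Add(-1, Mul(Rational(1, 2), 0)) = Add(-1, 0) = -1)
Function('K')(N) = Mul(Rational(1, 6), N)
Function('F')(l) = Mul(Pow(Add(-5, l), -1), Add(-1, l)) (Function('F')(l) = Mul(Add(l, -1), Pow(Add(l, -5), -1)) = Mul(Add(-1, l), Pow(Add(-5, l), -1)) = Mul(Pow(Add(-5, l), -1), Add(-1, l)))
Function('Y')(k, n) = -6
Function('B')(X) = -3 (Function('B')(X) = Add(2, Mul(-1, 5)) = Add(2, -5) = -3)
Function('E')(O, v) = Mul(Rational(7, 6), O) (Function('E')(O, v) = Add(Mul(Rational(1, 6), O), O) = Mul(Rational(7, 6), O))
Add(-15, Mul(110, Function('E')(Function('B')(Function('Y')(Function('F')(-2), 1)), 5))) = Add(-15, Mul(110, Mul(Rational(7, 6), -3))) = Add(-15, Mul(110, Rational(-7, 2))) = Add(-15, -385) = -400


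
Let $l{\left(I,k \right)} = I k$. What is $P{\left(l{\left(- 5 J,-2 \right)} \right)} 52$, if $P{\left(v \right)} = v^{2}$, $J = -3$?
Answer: $46800$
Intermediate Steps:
$P{\left(l{\left(- 5 J,-2 \right)} \right)} 52 = \left(\left(-5\right) \left(-3\right) \left(-2\right)\right)^{2} \cdot 52 = \left(15 \left(-2\right)\right)^{2} \cdot 52 = \left(-30\right)^{2} \cdot 52 = 900 \cdot 52 = 46800$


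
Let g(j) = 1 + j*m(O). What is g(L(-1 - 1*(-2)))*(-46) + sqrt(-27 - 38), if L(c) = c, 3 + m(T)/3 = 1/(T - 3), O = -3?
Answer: 391 + I*sqrt(65) ≈ 391.0 + 8.0623*I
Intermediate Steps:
m(T) = -9 + 3/(-3 + T) (m(T) = -9 + 3/(T - 3) = -9 + 3/(-3 + T))
g(j) = 1 - 19*j/2 (g(j) = 1 + j*(3*(10 - 3*(-3))/(-3 - 3)) = 1 + j*(3*(10 + 9)/(-6)) = 1 + j*(3*(-1/6)*19) = 1 + j*(-19/2) = 1 - 19*j/2)
g(L(-1 - 1*(-2)))*(-46) + sqrt(-27 - 38) = (1 - 19*(-1 - 1*(-2))/2)*(-46) + sqrt(-27 - 38) = (1 - 19*(-1 + 2)/2)*(-46) + sqrt(-65) = (1 - 19/2*1)*(-46) + I*sqrt(65) = (1 - 19/2)*(-46) + I*sqrt(65) = -17/2*(-46) + I*sqrt(65) = 391 + I*sqrt(65)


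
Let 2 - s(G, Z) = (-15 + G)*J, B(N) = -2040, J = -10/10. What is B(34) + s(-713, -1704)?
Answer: -2766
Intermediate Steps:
J = -1 (J = -10*⅒ = -1)
s(G, Z) = -13 + G (s(G, Z) = 2 - (-15 + G)*(-1) = 2 - (15 - G) = 2 + (-15 + G) = -13 + G)
B(34) + s(-713, -1704) = -2040 + (-13 - 713) = -2040 - 726 = -2766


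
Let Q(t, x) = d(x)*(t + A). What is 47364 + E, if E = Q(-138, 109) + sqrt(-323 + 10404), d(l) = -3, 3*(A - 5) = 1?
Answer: 47762 + sqrt(10081) ≈ 47862.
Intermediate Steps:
A = 16/3 (A = 5 + (1/3)*1 = 5 + 1/3 = 16/3 ≈ 5.3333)
Q(t, x) = -16 - 3*t (Q(t, x) = -3*(t + 16/3) = -3*(16/3 + t) = -16 - 3*t)
E = 398 + sqrt(10081) (E = (-16 - 3*(-138)) + sqrt(-323 + 10404) = (-16 + 414) + sqrt(10081) = 398 + sqrt(10081) ≈ 498.40)
47364 + E = 47364 + (398 + sqrt(10081)) = 47762 + sqrt(10081)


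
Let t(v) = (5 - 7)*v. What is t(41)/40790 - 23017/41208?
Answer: -471121243/840437160 ≈ -0.56057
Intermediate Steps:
t(v) = -2*v
t(41)/40790 - 23017/41208 = -2*41/40790 - 23017/41208 = -82*1/40790 - 23017*1/41208 = -41/20395 - 23017/41208 = -471121243/840437160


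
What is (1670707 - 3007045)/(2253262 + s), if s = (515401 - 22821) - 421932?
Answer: -668169/1161955 ≈ -0.57504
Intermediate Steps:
s = 70648 (s = 492580 - 421932 = 70648)
(1670707 - 3007045)/(2253262 + s) = (1670707 - 3007045)/(2253262 + 70648) = -1336338/2323910 = -1336338*1/2323910 = -668169/1161955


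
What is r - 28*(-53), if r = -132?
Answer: 1352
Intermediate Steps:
r - 28*(-53) = -132 - 28*(-53) = -132 + 1484 = 1352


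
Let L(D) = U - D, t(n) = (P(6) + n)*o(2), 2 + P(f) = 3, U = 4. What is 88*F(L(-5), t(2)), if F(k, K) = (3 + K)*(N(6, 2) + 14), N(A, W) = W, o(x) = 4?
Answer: 21120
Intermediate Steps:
P(f) = 1 (P(f) = -2 + 3 = 1)
t(n) = 4 + 4*n (t(n) = (1 + n)*4 = 4 + 4*n)
L(D) = 4 - D
F(k, K) = 48 + 16*K (F(k, K) = (3 + K)*(2 + 14) = (3 + K)*16 = 48 + 16*K)
88*F(L(-5), t(2)) = 88*(48 + 16*(4 + 4*2)) = 88*(48 + 16*(4 + 8)) = 88*(48 + 16*12) = 88*(48 + 192) = 88*240 = 21120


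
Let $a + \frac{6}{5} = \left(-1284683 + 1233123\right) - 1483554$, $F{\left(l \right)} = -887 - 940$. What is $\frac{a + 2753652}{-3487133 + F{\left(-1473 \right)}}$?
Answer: $- \frac{1523171}{4361200} \approx -0.34926$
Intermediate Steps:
$F{\left(l \right)} = -1827$
$a = - \frac{7675576}{5}$ ($a = - \frac{6}{5} + \left(\left(-1284683 + 1233123\right) - 1483554\right) = - \frac{6}{5} - 1535114 = - \frac{7675576}{5} \approx -1.5351 \cdot 10^{6}$)
$\frac{a + 2753652}{-3487133 + F{\left(-1473 \right)}} = \frac{- \frac{7675576}{5} + 2753652}{-3487133 - 1827} = \frac{6092684}{5 \left(-3488960\right)} = \frac{6092684}{5} \left(- \frac{1}{3488960}\right) = - \frac{1523171}{4361200}$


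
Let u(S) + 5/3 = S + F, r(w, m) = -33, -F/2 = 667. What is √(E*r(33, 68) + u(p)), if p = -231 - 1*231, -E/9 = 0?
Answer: I*√16179/3 ≈ 42.399*I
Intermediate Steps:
F = -1334 (F = -2*667 = -1334)
E = 0 (E = -9*0 = 0)
p = -462 (p = -231 - 231 = -462)
u(S) = -4007/3 + S (u(S) = -5/3 + (S - 1334) = -5/3 + (-1334 + S) = -4007/3 + S)
√(E*r(33, 68) + u(p)) = √(0*(-33) + (-4007/3 - 462)) = √(0 - 5393/3) = √(-5393/3) = I*√16179/3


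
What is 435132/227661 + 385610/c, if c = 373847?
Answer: 83487050338/28370127289 ≈ 2.9428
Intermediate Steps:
435132/227661 + 385610/c = 435132/227661 + 385610/373847 = 435132*(1/227661) + 385610*(1/373847) = 145044/75887 + 385610/373847 = 83487050338/28370127289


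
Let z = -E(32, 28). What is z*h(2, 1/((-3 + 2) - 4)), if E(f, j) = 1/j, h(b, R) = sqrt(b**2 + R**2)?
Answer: -sqrt(101)/140 ≈ -0.071785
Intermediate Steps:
h(b, R) = sqrt(R**2 + b**2)
z = -1/28 ≈ -0.035714
z*h(2, 1/((-3 + 2) - 4)) = -sqrt((1/((-3 + 2) - 4))**2 + 2**2)/28 = -sqrt((1/(-1 - 4))**2 + 4)/28 = -sqrt((1/(-5))**2 + 4)/28 = -sqrt((-1/5)**2 + 4)/28 = -sqrt(1/25 + 4)/28 = -sqrt(101)/140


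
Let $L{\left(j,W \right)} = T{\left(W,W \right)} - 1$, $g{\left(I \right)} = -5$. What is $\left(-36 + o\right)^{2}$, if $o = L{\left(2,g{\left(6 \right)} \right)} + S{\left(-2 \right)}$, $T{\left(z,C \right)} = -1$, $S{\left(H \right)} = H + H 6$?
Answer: $2704$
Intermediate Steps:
$S{\left(H \right)} = 7 H$ ($S{\left(H \right)} = H + 6 H = 7 H$)
$L{\left(j,W \right)} = -2$ ($L{\left(j,W \right)} = -1 - 1 = -2$)
$o = -16$ ($o = -2 + 7 \left(-2\right) = -2 - 14 = -16$)
$\left(-36 + o\right)^{2} = \left(-36 - 16\right)^{2} = \left(-52\right)^{2} = 2704$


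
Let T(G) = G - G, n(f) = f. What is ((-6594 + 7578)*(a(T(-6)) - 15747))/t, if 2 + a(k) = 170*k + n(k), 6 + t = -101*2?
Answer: 1937127/26 ≈ 74505.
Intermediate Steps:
T(G) = 0
t = -208 (t = -6 - 101*2 = -6 - 202 = -208)
a(k) = -2 + 171*k (a(k) = -2 + (170*k + k) = -2 + 171*k)
((-6594 + 7578)*(a(T(-6)) - 15747))/t = ((-6594 + 7578)*((-2 + 171*0) - 15747))/(-208) = (984*((-2 + 0) - 15747))*(-1/208) = (984*(-2 - 15747))*(-1/208) = (984*(-15749))*(-1/208) = -15497016*(-1/208) = 1937127/26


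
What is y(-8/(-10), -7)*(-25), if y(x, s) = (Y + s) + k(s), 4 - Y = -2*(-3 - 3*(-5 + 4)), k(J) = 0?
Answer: 75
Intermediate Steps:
Y = 4 (Y = 4 - (-2)*(-3 - 3*(-5 + 4)) = 4 - (-2)*(-3 - 3*(-1)) = 4 - (-2)*(-3 + 3) = 4 - (-2)*0 = 4 - 1*0 = 4 + 0 = 4)
y(x, s) = 4 + s (y(x, s) = (4 + s) + 0 = 4 + s)
y(-8/(-10), -7)*(-25) = (4 - 7)*(-25) = -3*(-25) = 75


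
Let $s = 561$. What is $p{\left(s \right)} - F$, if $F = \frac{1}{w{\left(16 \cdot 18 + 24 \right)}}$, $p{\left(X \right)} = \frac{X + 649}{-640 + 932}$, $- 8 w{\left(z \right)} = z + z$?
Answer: $\frac{11834}{2847} \approx 4.1567$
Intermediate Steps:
$w{\left(z \right)} = - \frac{z}{4}$ ($w{\left(z \right)} = - \frac{z + z}{8} = - \frac{2 z}{8} = - \frac{z}{4}$)
$p{\left(X \right)} = \frac{649}{292} + \frac{X}{292}$ ($p{\left(X \right)} = \frac{649 + X}{292} = \left(649 + X\right) \frac{1}{292} = \frac{649}{292} + \frac{X}{292}$)
$F = - \frac{1}{78}$ ($F = \frac{1}{\left(- \frac{1}{4}\right) \left(16 \cdot 18 + 24\right)} = \frac{1}{\left(- \frac{1}{4}\right) \left(288 + 24\right)} = \frac{1}{\left(- \frac{1}{4}\right) 312} = \frac{1}{-78} = - \frac{1}{78} \approx -0.012821$)
$p{\left(s \right)} - F = \left(\frac{649}{292} + \frac{1}{292} \cdot 561\right) - - \frac{1}{78} = \left(\frac{649}{292} + \frac{561}{292}\right) + \frac{1}{78} = \frac{605}{146} + \frac{1}{78} = \frac{11834}{2847}$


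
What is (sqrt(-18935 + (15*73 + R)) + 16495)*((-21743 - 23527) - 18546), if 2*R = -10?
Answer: -1052644920 - 63816*I*sqrt(17845) ≈ -1.0526e+9 - 8.5249e+6*I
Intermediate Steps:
R = -5 (R = (1/2)*(-10) = -5)
(sqrt(-18935 + (15*73 + R)) + 16495)*((-21743 - 23527) - 18546) = (sqrt(-18935 + (15*73 - 5)) + 16495)*((-21743 - 23527) - 18546) = (sqrt(-18935 + (1095 - 5)) + 16495)*(-45270 - 18546) = (sqrt(-18935 + 1090) + 16495)*(-63816) = (sqrt(-17845) + 16495)*(-63816) = (I*sqrt(17845) + 16495)*(-63816) = (16495 + I*sqrt(17845))*(-63816) = -1052644920 - 63816*I*sqrt(17845)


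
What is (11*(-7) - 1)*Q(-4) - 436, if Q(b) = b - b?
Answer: -436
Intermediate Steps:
Q(b) = 0
(11*(-7) - 1)*Q(-4) - 436 = (11*(-7) - 1)*0 - 436 = (-77 - 1)*0 - 436 = -78*0 - 436 = 0 - 436 = -436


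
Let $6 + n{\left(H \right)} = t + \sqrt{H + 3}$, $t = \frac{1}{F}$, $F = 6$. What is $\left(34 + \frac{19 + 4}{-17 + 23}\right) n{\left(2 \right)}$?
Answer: $- \frac{7945}{36} + \frac{227 \sqrt{5}}{6} \approx -136.1$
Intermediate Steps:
$t = \frac{1}{6} \approx 0.16667$
$n{\left(H \right)} = - \frac{35}{6} + \sqrt{3 + H}$ ($n{\left(H \right)} = -6 + \left(\frac{1}{6} + \sqrt{H + 3}\right) = -6 + \left(\frac{1}{6} + \sqrt{3 + H}\right) = - \frac{35}{6} + \sqrt{3 + H}$)
$\left(34 + \frac{19 + 4}{-17 + 23}\right) n{\left(2 \right)} = \left(34 + \frac{19 + 4}{-17 + 23}\right) \left(- \frac{35}{6} + \sqrt{3 + 2}\right) = \left(34 + \frac{23}{6}\right) \left(- \frac{35}{6} + \sqrt{5}\right) = \frac{227 \left(- \frac{35}{6} + \sqrt{5}\right)}{6} = - \frac{7945}{36} + \frac{227 \sqrt{5}}{6}$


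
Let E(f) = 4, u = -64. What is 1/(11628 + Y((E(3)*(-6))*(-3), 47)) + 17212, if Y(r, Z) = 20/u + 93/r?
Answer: 9607583540/558191 ≈ 17212.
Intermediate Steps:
Y(r, Z) = -5/16 + 93/r (Y(r, Z) = 20/(-64) + 93/r = 20*(-1/64) + 93/r = -5/16 + 93/r)
1/(11628 + Y((E(3)*(-6))*(-3), 47)) + 17212 = 1/(11628 + (-5/16 + 93/(((4*(-6))*(-3))))) + 17212 = 1/(11628 + (-5/16 + 93/((-24*(-3))))) + 17212 = 1/(11628 + (-5/16 + 93/72)) + 17212 = 1/(11628 + (-5/16 + 93*(1/72))) + 17212 = 1/(11628 + (-5/16 + 31/24)) + 17212 = 1/(11628 + 47/48) + 17212 = 1/(558191/48) + 17212 = 48/558191 + 17212 = 9607583540/558191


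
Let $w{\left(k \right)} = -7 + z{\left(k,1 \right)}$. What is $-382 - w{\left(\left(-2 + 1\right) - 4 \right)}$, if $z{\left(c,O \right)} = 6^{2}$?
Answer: $-411$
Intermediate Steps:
$z{\left(c,O \right)} = 36$
$w{\left(k \right)} = 29$ ($w{\left(k \right)} = -7 + 36 = 29$)
$-382 - w{\left(\left(-2 + 1\right) - 4 \right)} = -382 - 29 = -411$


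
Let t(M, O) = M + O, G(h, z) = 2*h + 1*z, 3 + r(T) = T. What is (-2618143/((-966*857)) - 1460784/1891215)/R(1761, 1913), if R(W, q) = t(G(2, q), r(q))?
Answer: 415793749993/665755564302990 ≈ 0.00062454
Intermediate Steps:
r(T) = -3 + T
G(h, z) = z + 2*h (G(h, z) = 2*h + z = z + 2*h)
R(W, q) = 1 + 2*q (R(W, q) = (q + 2*2) + (-3 + q) = (q + 4) + (-3 + q) = (4 + q) + (-3 + q) = 1 + 2*q)
(-2618143/((-966*857)) - 1460784/1891215)/R(1761, 1913) = (-2618143/((-966*857)) - 1460784/1891215)/(1 + 2*1913) = (-2618143/(-827862) - 1460784*1/1891215)/(1 + 3826) = (-2618143*(-1/827862) - 486928/630405)/3827 = (2618143/827862 - 486928/630405)*(1/3827) = (415793749993/173962781370)*(1/3827) = 415793749993/665755564302990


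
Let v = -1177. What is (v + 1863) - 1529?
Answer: -843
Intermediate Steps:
(v + 1863) - 1529 = (-1177 + 1863) - 1529 = 686 - 1529 = -843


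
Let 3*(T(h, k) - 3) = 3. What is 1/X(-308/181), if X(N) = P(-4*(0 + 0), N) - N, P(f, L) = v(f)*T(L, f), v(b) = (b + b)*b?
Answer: 181/308 ≈ 0.58766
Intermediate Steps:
T(h, k) = 4 (T(h, k) = 3 + (1/3)*3 = 3 + 1 = 4)
v(b) = 2*b**2 (v(b) = (2*b)*b = 2*b**2)
P(f, L) = 8*f**2 (P(f, L) = (2*f**2)*4 = 8*f**2)
X(N) = -N (X(N) = 8*(-4*(0 + 0))**2 - N = 8*(-4*0)**2 - N = 8*0**2 - N = 8*0 - N = 0 - N = -N)
1/X(-308/181) = 1/(-(-308)/181) = 1/(-1*(-308/181)) = 1/(308/181) = 181/308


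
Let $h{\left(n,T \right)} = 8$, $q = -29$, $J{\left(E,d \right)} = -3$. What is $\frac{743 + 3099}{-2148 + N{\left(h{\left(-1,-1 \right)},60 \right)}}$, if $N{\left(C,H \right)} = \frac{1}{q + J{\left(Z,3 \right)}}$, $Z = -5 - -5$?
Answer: $- \frac{122944}{68737} \approx -1.7886$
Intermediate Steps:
$Z = 0$ ($Z = -5 + 5 = 0$)
$N{\left(C,H \right)} = - \frac{1}{32}$ ($N{\left(C,H \right)} = \frac{1}{-29 - 3} = \frac{1}{-32} = - \frac{1}{32}$)
$\frac{743 + 3099}{-2148 + N{\left(h{\left(-1,-1 \right)},60 \right)}} = \frac{743 + 3099}{-2148 - \frac{1}{32}} = \frac{3842}{- \frac{68737}{32}} = 3842 \left(- \frac{32}{68737}\right) = - \frac{122944}{68737}$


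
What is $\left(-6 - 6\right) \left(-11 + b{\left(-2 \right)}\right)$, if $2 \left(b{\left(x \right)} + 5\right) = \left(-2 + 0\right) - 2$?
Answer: $216$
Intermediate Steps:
$b{\left(x \right)} = -7$ ($b{\left(x \right)} = -5 + \frac{\left(-2 + 0\right) - 2}{2} = -5 + \frac{-2 - 2}{2} = -5 + \frac{1}{2} \left(-4\right) = -5 - 2 = -7$)
$\left(-6 - 6\right) \left(-11 + b{\left(-2 \right)}\right) = \left(-6 - 6\right) \left(-11 - 7\right) = \left(-6 - 6\right) \left(-18\right) = \left(-12\right) \left(-18\right) = 216$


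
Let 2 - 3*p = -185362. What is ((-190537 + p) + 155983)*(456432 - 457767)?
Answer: -36357390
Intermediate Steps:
p = 61788 (p = ⅔ - ⅓*(-185362) = ⅔ + 185362/3 = 61788)
((-190537 + p) + 155983)*(456432 - 457767) = ((-190537 + 61788) + 155983)*(456432 - 457767) = (-128749 + 155983)*(-1335) = 27234*(-1335) = -36357390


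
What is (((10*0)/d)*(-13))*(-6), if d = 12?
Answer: 0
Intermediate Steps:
(((10*0)/d)*(-13))*(-6) = (((10*0)/12)*(-13))*(-6) = ((0*(1/12))*(-13))*(-6) = (0*(-13))*(-6) = 0*(-6) = 0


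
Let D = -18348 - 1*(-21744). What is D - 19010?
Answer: -15614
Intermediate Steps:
D = 3396 (D = -18348 + 21744 = 3396)
D - 19010 = 3396 - 19010 = -15614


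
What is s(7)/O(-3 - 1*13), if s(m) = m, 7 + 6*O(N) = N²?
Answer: 14/83 ≈ 0.16867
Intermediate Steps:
O(N) = -7/6 + N²/6
s(7)/O(-3 - 1*13) = 7/(-7/6 + (-3 - 1*13)²/6) = 7/(-7/6 + (-3 - 13)²/6) = 7/(-7/6 + (⅙)*(-16)²) = 7/(-7/6 + (⅙)*256) = 7/(-7/6 + 128/3) = 7/(83/2) = 7*(2/83) = 14/83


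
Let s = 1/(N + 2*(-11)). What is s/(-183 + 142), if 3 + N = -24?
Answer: 1/2009 ≈ 0.00049776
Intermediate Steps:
N = -27 (N = -3 - 24 = -27)
s = -1/49 (s = 1/(-27 + 2*(-11)) = 1/(-27 - 22) = 1/(-49) = -1/49 ≈ -0.020408)
s/(-183 + 142) = -1/49/(-183 + 142) = -1/49/(-41) = -1/41*(-1/49) = 1/2009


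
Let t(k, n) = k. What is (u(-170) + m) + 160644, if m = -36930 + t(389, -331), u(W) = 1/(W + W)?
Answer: 42195019/340 ≈ 1.2410e+5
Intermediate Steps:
u(W) = 1/(2*W)
m = -36541 (m = -36930 + 389 = -36541)
(u(-170) + m) + 160644 = ((1/2)/(-170) - 36541) + 160644 = ((1/2)*(-1/170) - 36541) + 160644 = (-1/340 - 36541) + 160644 = -12423941/340 + 160644 = 42195019/340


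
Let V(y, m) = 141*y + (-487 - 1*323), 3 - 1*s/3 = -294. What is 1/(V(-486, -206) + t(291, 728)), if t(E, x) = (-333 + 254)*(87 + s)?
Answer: -1/146598 ≈ -6.8214e-6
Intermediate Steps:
s = 891 (s = 9 - 3*(-294) = 9 + 882 = 891)
V(y, m) = -810 + 141*y (V(y, m) = 141*y + (-487 - 323) = 141*y - 810 = -810 + 141*y)
t(E, x) = -77262 (t(E, x) = (-333 + 254)*(87 + 891) = -79*978 = -77262)
1/(V(-486, -206) + t(291, 728)) = 1/((-810 + 141*(-486)) - 77262) = 1/((-810 - 68526) - 77262) = 1/(-69336 - 77262) = 1/(-146598) = -1/146598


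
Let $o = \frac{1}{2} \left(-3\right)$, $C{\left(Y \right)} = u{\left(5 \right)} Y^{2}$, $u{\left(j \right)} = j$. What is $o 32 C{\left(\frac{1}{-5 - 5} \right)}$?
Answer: $- \frac{12}{5} \approx -2.4$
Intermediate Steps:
$C{\left(Y \right)} = 5 Y^{2}$
$o = - \frac{3}{2}$ ($o = \frac{1}{2} \left(-3\right) = - \frac{3}{2} \approx -1.5$)
$o 32 C{\left(\frac{1}{-5 - 5} \right)} = \left(- \frac{3}{2}\right) 32 \cdot 5 \left(\frac{1}{-5 - 5}\right)^{2} = - 48 \cdot 5 \left(\frac{1}{-10}\right)^{2} = - 48 \cdot 5 \left(- \frac{1}{10}\right)^{2} = - 48 \cdot 5 \cdot \frac{1}{100} = \left(-48\right) \frac{1}{20} = - \frac{12}{5}$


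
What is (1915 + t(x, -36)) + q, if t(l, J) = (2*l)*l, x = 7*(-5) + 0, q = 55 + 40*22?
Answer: 5300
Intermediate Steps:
q = 935 (q = 55 + 880 = 935)
x = -35 (x = -35 + 0 = -35)
t(l, J) = 2*l**2
(1915 + t(x, -36)) + q = (1915 + 2*(-35)**2) + 935 = (1915 + 2*1225) + 935 = (1915 + 2450) + 935 = 4365 + 935 = 5300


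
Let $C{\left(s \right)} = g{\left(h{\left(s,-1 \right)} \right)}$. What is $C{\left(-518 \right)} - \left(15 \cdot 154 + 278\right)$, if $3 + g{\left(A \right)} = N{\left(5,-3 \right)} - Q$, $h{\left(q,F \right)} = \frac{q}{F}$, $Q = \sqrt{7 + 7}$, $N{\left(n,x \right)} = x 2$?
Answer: $-2597 - \sqrt{14} \approx -2600.7$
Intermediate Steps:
$N{\left(n,x \right)} = 2 x$
$Q = \sqrt{14} \approx 3.7417$
$g{\left(A \right)} = -9 - \sqrt{14}$ ($g{\left(A \right)} = -3 - \left(6 + \sqrt{14}\right) = -9 - \sqrt{14}$)
$C{\left(s \right)} = -9 - \sqrt{14}$
$C{\left(-518 \right)} - \left(15 \cdot 154 + 278\right) = \left(-9 - \sqrt{14}\right) - \left(15 \cdot 154 + 278\right) = \left(-9 - \sqrt{14}\right) - \left(2310 + 278\right) = \left(-9 - \sqrt{14}\right) - 2588 = -2597 - \sqrt{14}$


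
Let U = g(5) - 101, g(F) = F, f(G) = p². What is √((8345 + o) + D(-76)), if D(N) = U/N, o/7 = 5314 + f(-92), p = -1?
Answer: √16444006/19 ≈ 213.43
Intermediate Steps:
f(G) = 1 (f(G) = (-1)² = 1)
U = -96 (U = 5 - 101 = -96)
o = 37205 (o = 7*(5314 + 1) = 7*5315 = 37205)
D(N) = -96/N
√((8345 + o) + D(-76)) = √((8345 + 37205) - 96/(-76)) = √(45550 - 96*(-1/76)) = √(45550 + 24/19) = √(865474/19) = √16444006/19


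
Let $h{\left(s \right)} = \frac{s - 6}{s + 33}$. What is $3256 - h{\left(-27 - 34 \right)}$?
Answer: $\frac{91101}{28} \approx 3253.6$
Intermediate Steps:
$h{\left(s \right)} = \frac{-6 + s}{33 + s}$
$3256 - h{\left(-27 - 34 \right)} = 3256 - \frac{-6 - 61}{33 - 61} = 3256 - \frac{1}{-28} \left(-67\right) = 3256 - \left(- \frac{1}{28}\right) \left(-67\right) = 3256 - \frac{67}{28} = \frac{91101}{28}$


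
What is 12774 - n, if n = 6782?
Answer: 5992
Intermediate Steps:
12774 - n = 12774 - 1*6782 = 12774 - 6782 = 5992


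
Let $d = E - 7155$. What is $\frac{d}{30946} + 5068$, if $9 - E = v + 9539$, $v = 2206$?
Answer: $\frac{156815437}{30946} \approx 5067.4$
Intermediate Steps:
$E = -11736$ ($E = 9 - \left(2206 + 9539\right) = 9 - 11745 = -11736$)
$d = -18891$ ($d = -11736 - 7155 = -18891$)
$\frac{d}{30946} + 5068 = - \frac{18891}{30946} + 5068 = \frac{156815437}{30946}$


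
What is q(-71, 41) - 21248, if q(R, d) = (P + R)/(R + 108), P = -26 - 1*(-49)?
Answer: -786224/37 ≈ -21249.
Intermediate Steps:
P = 23 (P = -26 + 49 = 23)
q(R, d) = (23 + R)/(108 + R) (q(R, d) = (23 + R)/(R + 108) = (23 + R)/(108 + R))
q(-71, 41) - 21248 = (23 - 71)/(108 - 71) - 21248 = -48/37 - 21248 = -786224/37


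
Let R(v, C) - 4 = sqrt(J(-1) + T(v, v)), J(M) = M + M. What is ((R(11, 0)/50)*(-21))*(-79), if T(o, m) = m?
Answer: 11613/50 ≈ 232.26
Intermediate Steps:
J(M) = 2*M
R(v, C) = 4 + sqrt(-2 + v) (R(v, C) = 4 + sqrt(2*(-1) + v) = 4 + sqrt(-2 + v))
((R(11, 0)/50)*(-21))*(-79) = (((4 + sqrt(-2 + 11))/50)*(-21))*(-79) = (((4 + sqrt(9))*(1/50))*(-21))*(-79) = (((4 + 3)*(1/50))*(-21))*(-79) = ((7*(1/50))*(-21))*(-79) = ((7/50)*(-21))*(-79) = -147/50*(-79) = 11613/50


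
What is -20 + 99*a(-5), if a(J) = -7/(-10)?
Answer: 493/10 ≈ 49.300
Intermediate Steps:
a(J) = 7/10 (a(J) = -7*(-⅒) = 7/10)
-20 + 99*a(-5) = -20 + 99*(7/10) = -20 + 693/10 = 493/10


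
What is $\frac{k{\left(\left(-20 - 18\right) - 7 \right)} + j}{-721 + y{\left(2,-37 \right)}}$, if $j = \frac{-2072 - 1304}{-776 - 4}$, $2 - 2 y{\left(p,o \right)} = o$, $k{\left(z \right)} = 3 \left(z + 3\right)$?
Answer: $\frac{47452}{273585} \approx 0.17345$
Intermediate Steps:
$k{\left(z \right)} = 9 + 3 z$ ($k{\left(z \right)} = 3 \left(3 + z\right) = 9 + 3 z$)
$y{\left(p,o \right)} = 1 - \frac{o}{2}$
$j = \frac{844}{195}$ ($j = - \frac{3376}{-780} = \left(-3376\right) \left(- \frac{1}{780}\right) = \frac{844}{195} \approx 4.3282$)
$\frac{k{\left(\left(-20 - 18\right) - 7 \right)} + j}{-721 + y{\left(2,-37 \right)}} = \frac{\left(9 + 3 \left(\left(-20 - 18\right) - 7\right)\right) + \frac{844}{195}}{-721 + \left(1 - - \frac{37}{2}\right)} = \frac{\left(9 + 3 \left(-38 - 7\right)\right) + \frac{844}{195}}{-721 + \left(1 + \frac{37}{2}\right)} = \frac{\left(9 + 3 \left(-45\right)\right) + \frac{844}{195}}{-721 + \frac{39}{2}} = \frac{\left(9 - 135\right) + \frac{844}{195}}{- \frac{1403}{2}} = \left(-126 + \frac{844}{195}\right) \left(- \frac{2}{1403}\right) = \left(- \frac{23726}{195}\right) \left(- \frac{2}{1403}\right) = \frac{47452}{273585}$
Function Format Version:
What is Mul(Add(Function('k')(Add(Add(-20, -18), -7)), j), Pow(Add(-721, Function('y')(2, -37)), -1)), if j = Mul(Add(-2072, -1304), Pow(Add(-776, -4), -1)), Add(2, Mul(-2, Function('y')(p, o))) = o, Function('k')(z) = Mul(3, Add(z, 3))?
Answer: Rational(47452, 273585) ≈ 0.17345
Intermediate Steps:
Function('k')(z) = Add(9, Mul(3, z)) (Function('k')(z) = Mul(3, Add(3, z)) = Add(9, Mul(3, z)))
Function('y')(p, o) = Add(1, Mul(Rational(-1, 2), o))
j = Rational(844, 195) (j = Mul(-3376, Pow(-780, -1)) = Mul(-3376, Rational(-1, 780)) = Rational(844, 195) ≈ 4.3282)
Mul(Add(Function('k')(Add(Add(-20, -18), -7)), j), Pow(Add(-721, Function('y')(2, -37)), -1)) = Mul(Add(Add(9, Mul(3, Add(Add(-20, -18), -7))), Rational(844, 195)), Pow(Add(-721, Add(1, Mul(Rational(-1, 2), -37))), -1)) = Mul(Add(Add(9, Mul(3, Add(-38, -7))), Rational(844, 195)), Pow(Add(-721, Add(1, Rational(37, 2))), -1)) = Mul(Add(Add(9, Mul(3, -45)), Rational(844, 195)), Pow(Add(-721, Rational(39, 2)), -1)) = Mul(Add(Add(9, -135), Rational(844, 195)), Pow(Rational(-1403, 2), -1)) = Mul(Add(-126, Rational(844, 195)), Rational(-2, 1403)) = Mul(Rational(-23726, 195), Rational(-2, 1403)) = Rational(47452, 273585)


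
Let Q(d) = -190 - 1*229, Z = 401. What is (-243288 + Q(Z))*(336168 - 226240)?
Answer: -26790223096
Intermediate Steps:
Q(d) = -419 (Q(d) = -190 - 229 = -419)
(-243288 + Q(Z))*(336168 - 226240) = (-243288 - 419)*(336168 - 226240) = -243707*109928 = -26790223096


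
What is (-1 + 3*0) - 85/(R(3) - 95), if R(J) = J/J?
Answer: -9/94 ≈ -0.095745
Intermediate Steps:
R(J) = 1
(-1 + 3*0) - 85/(R(3) - 95) = (-1 + 3*0) - 85/(1 - 95) = (-1 + 0) - 85/(-94) = -1 - 85*(-1/94) = -1 + 85/94 = -9/94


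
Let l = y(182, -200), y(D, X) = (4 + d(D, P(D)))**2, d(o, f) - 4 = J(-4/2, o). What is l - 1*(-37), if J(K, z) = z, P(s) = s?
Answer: 36137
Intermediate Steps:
d(o, f) = 4 + o
y(D, X) = (8 + D)**2 (y(D, X) = (4 + (4 + D))**2 = (8 + D)**2)
l = 36100 (l = (8 + 182)**2 = 190**2 = 36100)
l - 1*(-37) = 36100 - 1*(-37) = 36100 + 37 = 36137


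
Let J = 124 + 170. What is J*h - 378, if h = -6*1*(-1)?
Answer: 1386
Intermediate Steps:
h = 6 (h = -6*(-1) = 6)
J = 294
J*h - 378 = 294*6 - 378 = 1764 - 378 = 1386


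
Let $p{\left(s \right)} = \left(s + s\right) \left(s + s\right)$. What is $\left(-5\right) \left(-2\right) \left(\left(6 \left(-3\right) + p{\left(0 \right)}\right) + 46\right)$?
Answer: $280$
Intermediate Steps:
$p{\left(s \right)} = 4 s^{2}$ ($p{\left(s \right)} = 2 s 2 s = 4 s^{2}$)
$\left(-5\right) \left(-2\right) \left(\left(6 \left(-3\right) + p{\left(0 \right)}\right) + 46\right) = \left(-5\right) \left(-2\right) \left(\left(6 \left(-3\right) + 4 \cdot 0^{2}\right) + 46\right) = 10 \left(\left(-18 + 4 \cdot 0\right) + 46\right) = 10 \left(\left(-18 + 0\right) + 46\right) = 10 \left(-18 + 46\right) = 10 \cdot 28 = 280$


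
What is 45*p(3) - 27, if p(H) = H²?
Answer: 378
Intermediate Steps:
45*p(3) - 27 = 45*3² - 27 = 45*9 - 27 = 405 - 27 = 378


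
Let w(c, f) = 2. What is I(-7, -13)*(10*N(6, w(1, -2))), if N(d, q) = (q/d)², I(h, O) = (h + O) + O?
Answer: -110/3 ≈ -36.667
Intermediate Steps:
I(h, O) = h + 2*O (I(h, O) = (O + h) + O = h + 2*O)
N(d, q) = q²/d²
I(-7, -13)*(10*N(6, w(1, -2))) = (-7 + 2*(-13))*(10*(2²/6²)) = (-7 - 26)*(10*((1/36)*4)) = -330/9 = -33*10/9 = -110/3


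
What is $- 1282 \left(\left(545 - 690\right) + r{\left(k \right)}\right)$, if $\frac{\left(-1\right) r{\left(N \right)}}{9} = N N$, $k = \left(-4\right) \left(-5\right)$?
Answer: $4801090$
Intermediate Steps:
$k = 20$
$r{\left(N \right)} = - 9 N^{2}$ ($r{\left(N \right)} = - 9 N N = - 9 N^{2}$)
$- 1282 \left(\left(545 - 690\right) + r{\left(k \right)}\right) = - 1282 \left(\left(545 - 690\right) - 9 \cdot 20^{2}\right) = - 1282 \left(-145 - 3600\right) = \left(-1282\right) \left(-3745\right) = 4801090$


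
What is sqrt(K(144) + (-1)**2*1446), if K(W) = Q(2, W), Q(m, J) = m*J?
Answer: 17*sqrt(6) ≈ 41.641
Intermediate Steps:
Q(m, J) = J*m
K(W) = 2*W (K(W) = W*2 = 2*W)
sqrt(K(144) + (-1)**2*1446) = sqrt(2*144 + (-1)**2*1446) = sqrt(288 + 1*1446) = sqrt(288 + 1446) = sqrt(1734) = 17*sqrt(6)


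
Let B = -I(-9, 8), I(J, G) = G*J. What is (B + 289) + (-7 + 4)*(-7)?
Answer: 382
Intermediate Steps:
B = 72 (B = -8*(-9) = -1*(-72) = 72)
(B + 289) + (-7 + 4)*(-7) = (72 + 289) + (-7 + 4)*(-7) = 361 - 3*(-7) = 361 + 21 = 382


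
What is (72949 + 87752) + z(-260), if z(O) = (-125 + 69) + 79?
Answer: 160724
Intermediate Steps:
z(O) = 23 (z(O) = -56 + 79 = 23)
(72949 + 87752) + z(-260) = (72949 + 87752) + 23 = 160701 + 23 = 160724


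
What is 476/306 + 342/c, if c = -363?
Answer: 668/1089 ≈ 0.61341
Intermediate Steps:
476/306 + 342/c = 476/306 + 342/(-363) = 476*(1/306) + 342*(-1/363) = 14/9 - 114/121 = 668/1089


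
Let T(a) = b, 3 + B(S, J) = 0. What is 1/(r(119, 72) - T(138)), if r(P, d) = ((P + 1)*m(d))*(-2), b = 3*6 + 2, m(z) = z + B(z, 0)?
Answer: -1/16580 ≈ -6.0314e-5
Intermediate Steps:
B(S, J) = -3 (B(S, J) = -3 + 0 = -3)
m(z) = -3 + z (m(z) = z - 3 = -3 + z)
b = 20 (b = 18 + 2 = 20)
r(P, d) = -2*(1 + P)*(-3 + d) (r(P, d) = ((P + 1)*(-3 + d))*(-2) = ((1 + P)*(-3 + d))*(-2) = -2*(1 + P)*(-3 + d))
T(a) = 20
1/(r(119, 72) - T(138)) = 1/(-2*(1 + 119)*(-3 + 72) - 1*20) = 1/(-2*120*69 - 20) = 1/(-16560 - 20) = 1/(-16580) = -1/16580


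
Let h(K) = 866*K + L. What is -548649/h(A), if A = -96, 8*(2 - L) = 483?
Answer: 4389192/665555 ≈ 6.5948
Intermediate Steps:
L = -467/8 (L = 2 - ⅛*483 = 2 - 483/8 = -467/8 ≈ -58.375)
h(K) = -467/8 + 866*K (h(K) = 866*K - 467/8 = -467/8 + 866*K)
-548649/h(A) = -548649/(-467/8 + 866*(-96)) = -548649/(-467/8 - 83136) = -548649/(-665555/8) = -548649*(-8/665555) = 4389192/665555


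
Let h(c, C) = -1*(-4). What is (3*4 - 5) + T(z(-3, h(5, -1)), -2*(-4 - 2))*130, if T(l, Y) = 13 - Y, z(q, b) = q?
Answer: 137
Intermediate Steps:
h(c, C) = 4
(3*4 - 5) + T(z(-3, h(5, -1)), -2*(-4 - 2))*130 = (3*4 - 5) + (13 - (-2)*(-4 - 2))*130 = (12 - 5) + (13 - (-2)*(-6))*130 = 7 + (13 - 1*12)*130 = 7 + (13 - 12)*130 = 7 + 1*130 = 7 + 130 = 137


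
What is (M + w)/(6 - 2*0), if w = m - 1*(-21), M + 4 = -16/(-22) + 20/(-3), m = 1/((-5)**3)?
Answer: 22796/12375 ≈ 1.8421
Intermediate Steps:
m = -1/125 (m = 1/(-125) = -1/125 ≈ -0.0080000)
M = -328/33 (M = -4 + (-16/(-22) + 20/(-3)) = -4 + (-16*(-1/22) + 20*(-1/3)) = -4 + (8/11 - 20/3) = -4 - 196/33 = -328/33 ≈ -9.9394)
w = 2624/125 (w = -1/125 - 1*(-21) = -1/125 + 21 = 2624/125 ≈ 20.992)
(M + w)/(6 - 2*0) = (-328/33 + 2624/125)/(6 - 2*0) = (45592/4125)/(6 + 0) = (45592/4125)/6 = (1/6)*(45592/4125) = 22796/12375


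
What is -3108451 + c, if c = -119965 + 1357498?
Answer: -1870918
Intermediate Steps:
c = 1237533
-3108451 + c = -3108451 + 1237533 = -1870918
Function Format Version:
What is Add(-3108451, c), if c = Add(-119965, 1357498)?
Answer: -1870918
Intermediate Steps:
c = 1237533
Add(-3108451, c) = Add(-3108451, 1237533) = -1870918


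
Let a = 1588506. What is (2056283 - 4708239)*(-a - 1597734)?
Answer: 8449768285440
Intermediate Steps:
(2056283 - 4708239)*(-a - 1597734) = (2056283 - 4708239)*(-1*1588506 - 1597734) = -2651956*(-1588506 - 1597734) = -2651956*(-3186240) = 8449768285440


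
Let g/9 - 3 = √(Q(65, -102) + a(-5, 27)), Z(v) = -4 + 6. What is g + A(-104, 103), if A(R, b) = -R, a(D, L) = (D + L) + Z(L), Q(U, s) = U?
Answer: 131 + 9*√89 ≈ 215.91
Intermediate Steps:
Z(v) = 2
a(D, L) = 2 + D + L (a(D, L) = (D + L) + 2 = 2 + D + L)
g = 27 + 9*√89 (g = 27 + 9*√(65 + (2 - 5 + 27)) = 27 + 9*√(65 + 24) = 27 + 9*√89 ≈ 111.91)
g + A(-104, 103) = (27 + 9*√89) - 1*(-104) = (27 + 9*√89) + 104 = 131 + 9*√89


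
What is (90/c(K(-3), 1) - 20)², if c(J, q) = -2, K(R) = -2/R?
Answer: 4225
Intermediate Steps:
(90/c(K(-3), 1) - 20)² = (90/(-2) - 20)² = (90*(-½) - 20)² = (-45 - 20)² = (-65)² = 4225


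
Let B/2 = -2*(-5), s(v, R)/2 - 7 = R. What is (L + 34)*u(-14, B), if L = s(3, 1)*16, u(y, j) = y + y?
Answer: -8120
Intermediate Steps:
s(v, R) = 14 + 2*R
B = 20 (B = 2*(-2*(-5)) = 2*10 = 20)
u(y, j) = 2*y
L = 256 (L = (14 + 2*1)*16 = (14 + 2)*16 = 16*16 = 256)
(L + 34)*u(-14, B) = (256 + 34)*(2*(-14)) = 290*(-28) = -8120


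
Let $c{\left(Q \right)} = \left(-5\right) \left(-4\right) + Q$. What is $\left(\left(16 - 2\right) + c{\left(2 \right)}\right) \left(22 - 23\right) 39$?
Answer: $-1404$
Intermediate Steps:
$c{\left(Q \right)} = 20 + Q$
$\left(\left(16 - 2\right) + c{\left(2 \right)}\right) \left(22 - 23\right) 39 = \left(\left(16 - 2\right) + \left(20 + 2\right)\right) \left(22 - 23\right) 39 = \left(14 + 22\right) \left(22 - 23\right) 39 = 36 \left(-1\right) 39 = \left(-36\right) 39 = -1404$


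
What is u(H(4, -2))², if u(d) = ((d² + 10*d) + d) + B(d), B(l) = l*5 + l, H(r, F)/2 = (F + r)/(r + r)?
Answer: 1225/16 ≈ 76.563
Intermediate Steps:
H(r, F) = (F + r)/r (H(r, F) = 2*((F + r)/(r + r)) = 2*((F + r)/((2*r))) = 2*((F + r)*(1/(2*r))) = 2*((F + r)/(2*r)) = (F + r)/r)
B(l) = 6*l (B(l) = 5*l + l = 6*l)
u(d) = d² + 17*d (u(d) = ((d² + 10*d) + d) + 6*d = (d² + 11*d) + 6*d = d² + 17*d)
u(H(4, -2))² = (((-2 + 4)/4)*(17 + (-2 + 4)/4))² = (((¼)*2)*(17 + (¼)*2))² = ((17 + ½)/2)² = ((½)*(35/2))² = (35/4)² = 1225/16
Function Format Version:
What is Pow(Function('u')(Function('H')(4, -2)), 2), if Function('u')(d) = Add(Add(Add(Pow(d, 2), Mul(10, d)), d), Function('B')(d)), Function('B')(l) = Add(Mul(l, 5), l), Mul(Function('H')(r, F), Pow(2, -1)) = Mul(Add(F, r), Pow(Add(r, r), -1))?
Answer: Rational(1225, 16) ≈ 76.563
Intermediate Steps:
Function('H')(r, F) = Mul(Pow(r, -1), Add(F, r)) (Function('H')(r, F) = Mul(2, Mul(Add(F, r), Pow(Add(r, r), -1))) = Mul(2, Mul(Add(F, r), Pow(Mul(2, r), -1))) = Mul(2, Mul(Add(F, r), Mul(Rational(1, 2), Pow(r, -1)))) = Mul(2, Mul(Rational(1, 2), Pow(r, -1), Add(F, r))) = Mul(Pow(r, -1), Add(F, r)))
Function('B')(l) = Mul(6, l) (Function('B')(l) = Add(Mul(5, l), l) = Mul(6, l))
Function('u')(d) = Add(Pow(d, 2), Mul(17, d)) (Function('u')(d) = Add(Add(Add(Pow(d, 2), Mul(10, d)), d), Mul(6, d)) = Add(Add(Pow(d, 2), Mul(11, d)), Mul(6, d)) = Add(Pow(d, 2), Mul(17, d)))
Pow(Function('u')(Function('H')(4, -2)), 2) = Pow(Mul(Mul(Pow(4, -1), Add(-2, 4)), Add(17, Mul(Pow(4, -1), Add(-2, 4)))), 2) = Pow(Mul(Mul(Rational(1, 4), 2), Add(17, Mul(Rational(1, 4), 2))), 2) = Pow(Mul(Rational(1, 2), Add(17, Rational(1, 2))), 2) = Pow(Mul(Rational(1, 2), Rational(35, 2)), 2) = Pow(Rational(35, 4), 2) = Rational(1225, 16)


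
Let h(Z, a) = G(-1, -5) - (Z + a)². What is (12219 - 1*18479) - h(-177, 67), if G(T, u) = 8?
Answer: 5832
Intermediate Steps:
h(Z, a) = 8 - (Z + a)²
(12219 - 1*18479) - h(-177, 67) = (12219 - 1*18479) - (8 - (-177 + 67)²) = (12219 - 18479) - (8 - 1*(-110)²) = -6260 - (8 - 1*12100) = -6260 - (8 - 12100) = -6260 - 1*(-12092) = -6260 + 12092 = 5832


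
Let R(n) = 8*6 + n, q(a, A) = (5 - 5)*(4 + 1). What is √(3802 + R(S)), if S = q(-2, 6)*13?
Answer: 5*√154 ≈ 62.048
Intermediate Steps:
q(a, A) = 0 (q(a, A) = 0*5 = 0)
S = 0 (S = 0*13 = 0)
R(n) = 48 + n
√(3802 + R(S)) = √(3802 + (48 + 0)) = √(3802 + 48) = √3850 = 5*√154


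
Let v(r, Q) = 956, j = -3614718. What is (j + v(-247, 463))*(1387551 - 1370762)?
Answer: -60671450218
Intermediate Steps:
(j + v(-247, 463))*(1387551 - 1370762) = (-3614718 + 956)*(1387551 - 1370762) = -3613762*16789 = -60671450218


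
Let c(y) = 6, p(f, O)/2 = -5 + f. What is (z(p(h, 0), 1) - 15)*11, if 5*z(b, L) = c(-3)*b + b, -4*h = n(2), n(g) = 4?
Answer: -1749/5 ≈ -349.80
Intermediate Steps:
h = -1 (h = -¼*4 = -1)
p(f, O) = -10 + 2*f (p(f, O) = 2*(-5 + f) = -10 + 2*f)
z(b, L) = 7*b/5 (z(b, L) = (6*b + b)/5 = (7*b)/5 = 7*b/5)
(z(p(h, 0), 1) - 15)*11 = (7*(-10 + 2*(-1))/5 - 15)*11 = (7*(-10 - 2)/5 - 15)*11 = ((7/5)*(-12) - 15)*11 = (-84/5 - 15)*11 = -159/5*11 = -1749/5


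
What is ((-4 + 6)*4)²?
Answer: 64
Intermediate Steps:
((-4 + 6)*4)² = (2*4)² = 8² = 64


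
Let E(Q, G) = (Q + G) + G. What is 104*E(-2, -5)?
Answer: -1248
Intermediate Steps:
E(Q, G) = Q + 2*G (E(Q, G) = (G + Q) + G = Q + 2*G)
104*E(-2, -5) = 104*(-2 + 2*(-5)) = 104*(-2 - 10) = 104*(-12) = -1248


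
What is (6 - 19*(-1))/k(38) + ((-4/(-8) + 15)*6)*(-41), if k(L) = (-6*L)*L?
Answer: -33035857/8664 ≈ -3813.0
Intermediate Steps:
k(L) = -6*L**2
(6 - 19*(-1))/k(38) + ((-4/(-8) + 15)*6)*(-41) = (6 - 19*(-1))/((-6*38**2)) + ((-4/(-8) + 15)*6)*(-41) = (6 + 19)/((-6*1444)) + ((-4*(-1/8) + 15)*6)*(-41) = 25/(-8664) + ((1/2 + 15)*6)*(-41) = 25*(-1/8664) + ((31/2)*6)*(-41) = -25/8664 + 93*(-41) = -25/8664 - 3813 = -33035857/8664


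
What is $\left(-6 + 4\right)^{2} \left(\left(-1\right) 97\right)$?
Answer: $-388$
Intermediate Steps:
$\left(-6 + 4\right)^{2} \left(\left(-1\right) 97\right) = \left(-2\right)^{2} \left(-97\right) = 4 \left(-97\right) = -388$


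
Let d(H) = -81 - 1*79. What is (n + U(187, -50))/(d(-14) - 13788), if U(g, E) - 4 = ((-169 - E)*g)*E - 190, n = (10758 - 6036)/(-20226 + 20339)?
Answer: -62856577/788062 ≈ -79.761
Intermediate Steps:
n = 4722/113 ≈ 41.788
d(H) = -160 (d(H) = -81 - 79 = -160)
U(g, E) = -186 + E*g*(-169 - E) (U(g, E) = 4 + (((-169 - E)*g)*E - 190) = 4 + ((g*(-169 - E))*E - 190) = 4 + (E*g*(-169 - E) - 190) = 4 + (-190 + E*g*(-169 - E)) = -186 + E*g*(-169 - E))
(n + U(187, -50))/(d(-14) - 13788) = (4722/113 + (-186 - 1*187*(-50)**2 - 169*(-50)*187))/(-160 - 13788) = (4722/113 + (-186 - 1*187*2500 + 1580150))/(-13948) = (4722/113 + (-186 - 467500 + 1580150))*(-1/13948) = (4722/113 + 1112464)*(-1/13948) = (125713154/113)*(-1/13948) = -62856577/788062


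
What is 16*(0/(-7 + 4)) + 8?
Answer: 8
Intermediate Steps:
16*(0/(-7 + 4)) + 8 = 16*(0/(-3)) + 8 = 16*(0*(-⅓)) + 8 = 16*0 + 8 = 0 + 8 = 8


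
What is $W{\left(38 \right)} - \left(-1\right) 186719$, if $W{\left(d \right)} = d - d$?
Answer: $186719$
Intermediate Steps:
$W{\left(d \right)} = 0$
$W{\left(38 \right)} - \left(-1\right) 186719 = 0 - \left(-1\right) 186719 = 0 - -186719 = 0 + 186719 = 186719$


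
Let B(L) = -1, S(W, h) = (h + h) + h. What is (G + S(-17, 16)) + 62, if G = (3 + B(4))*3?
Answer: 116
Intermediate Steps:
S(W, h) = 3*h (S(W, h) = 2*h + h = 3*h)
G = 6 (G = (3 - 1)*3 = 2*3 = 6)
(G + S(-17, 16)) + 62 = (6 + 3*16) + 62 = (6 + 48) + 62 = 54 + 62 = 116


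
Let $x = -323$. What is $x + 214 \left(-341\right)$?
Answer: $-73297$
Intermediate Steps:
$x + 214 \left(-341\right) = -323 + 214 \left(-341\right) = -323 - 72974 = -73297$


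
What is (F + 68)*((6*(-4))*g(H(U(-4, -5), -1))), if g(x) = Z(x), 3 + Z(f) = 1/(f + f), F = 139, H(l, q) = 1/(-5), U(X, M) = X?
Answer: 27324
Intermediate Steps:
H(l, q) = -⅕
Z(f) = -3 + 1/(2*f) (Z(f) = -3 + 1/(f + f) = -3 + 1/(2*f))
g(x) = -3 + 1/(2*x)
(F + 68)*((6*(-4))*g(H(U(-4, -5), -1))) = (139 + 68)*((6*(-4))*(-3 + 1/(2*(-⅕)))) = 207*(-24*(-3 + (½)*(-5))) = 207*(-24*(-3 - 5/2)) = 207*(-24*(-11/2)) = 207*132 = 27324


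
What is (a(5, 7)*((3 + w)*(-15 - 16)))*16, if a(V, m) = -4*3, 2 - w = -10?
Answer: 89280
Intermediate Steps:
w = 12 (w = 2 - 1*(-10) = 2 + 10 = 12)
a(V, m) = -12
(a(5, 7)*((3 + w)*(-15 - 16)))*16 = -12*(3 + 12)*(-15 - 16)*16 = -180*(-31)*16 = -12*(-465)*16 = 5580*16 = 89280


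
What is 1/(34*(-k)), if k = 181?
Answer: -1/6154 ≈ -0.00016250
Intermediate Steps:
1/(34*(-k)) = 1/(34*(-1*181)) = 1/(34*(-181)) = 1/(-6154) = -1/6154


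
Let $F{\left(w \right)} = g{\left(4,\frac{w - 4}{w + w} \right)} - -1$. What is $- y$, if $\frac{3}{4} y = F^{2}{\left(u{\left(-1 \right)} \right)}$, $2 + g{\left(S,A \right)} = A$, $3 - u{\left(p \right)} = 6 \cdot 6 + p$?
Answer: $- \frac{49}{192} \approx -0.25521$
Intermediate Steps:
$u{\left(p \right)} = -33 - p$ ($u{\left(p \right)} = 3 - \left(6 \cdot 6 + p\right) = 3 - \left(36 + p\right) = -33 - p$)
$g{\left(S,A \right)} = -2 + A$
$F{\left(w \right)} = -1 + \frac{-4 + w}{2 w}$ ($F{\left(w \right)} = \left(-2 + \frac{w - 4}{w + w}\right) - -1 = \left(-2 + \frac{-4 + w}{2 w}\right) + 1 = -1 + \frac{-4 + w}{2 w}$)
$y = \frac{49}{192}$ ($y = \frac{4 \left(\frac{-4 - \left(-33 - -1\right)}{2 \left(-33 - -1\right)}\right)^{2}}{3} = \frac{4 \left(\frac{-4 - \left(-33 + 1\right)}{2 \left(-33 + 1\right)}\right)^{2}}{3} = \frac{4 \left(\frac{-4 - -32}{2 \left(-32\right)}\right)^{2}}{3} = \frac{4 \left(\frac{1}{2} \left(- \frac{1}{32}\right) \left(-4 + 32\right)\right)^{2}}{3} = \frac{4 \left(\frac{1}{2} \left(- \frac{1}{32}\right) 28\right)^{2}}{3} = \frac{4 \left(- \frac{7}{16}\right)^{2}}{3} = \frac{4}{3} \cdot \frac{49}{256} = \frac{49}{192} \approx 0.25521$)
$- y = \left(-1\right) \frac{49}{192} = - \frac{49}{192}$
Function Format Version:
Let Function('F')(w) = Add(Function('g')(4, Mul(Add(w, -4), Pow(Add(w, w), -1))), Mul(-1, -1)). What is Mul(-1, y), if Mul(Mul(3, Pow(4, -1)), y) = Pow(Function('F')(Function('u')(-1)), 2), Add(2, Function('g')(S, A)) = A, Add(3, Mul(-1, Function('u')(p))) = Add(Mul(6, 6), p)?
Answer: Rational(-49, 192) ≈ -0.25521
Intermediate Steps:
Function('u')(p) = Add(-33, Mul(-1, p)) (Function('u')(p) = Add(3, Mul(-1, Add(Mul(6, 6), p))) = Add(3, Mul(-1, Add(36, p))) = Add(3, Add(-36, Mul(-1, p))) = Add(-33, Mul(-1, p)))
Function('g')(S, A) = Add(-2, A)
Function('F')(w) = Add(-1, Mul(Rational(1, 2), Pow(w, -1), Add(-4, w))) (Function('F')(w) = Add(Add(-2, Mul(Add(w, -4), Pow(Add(w, w), -1))), Mul(-1, -1)) = Add(Add(-2, Mul(Add(-4, w), Pow(Mul(2, w), -1))), 1) = Add(Add(-2, Mul(Add(-4, w), Mul(Rational(1, 2), Pow(w, -1)))), 1) = Add(Add(-2, Mul(Rational(1, 2), Pow(w, -1), Add(-4, w))), 1) = Add(-1, Mul(Rational(1, 2), Pow(w, -1), Add(-4, w))))
y = Rational(49, 192) (y = Mul(Rational(4, 3), Pow(Mul(Rational(1, 2), Pow(Add(-33, Mul(-1, -1)), -1), Add(-4, Mul(-1, Add(-33, Mul(-1, -1))))), 2)) = Mul(Rational(4, 3), Pow(Mul(Rational(1, 2), Pow(Add(-33, 1), -1), Add(-4, Mul(-1, Add(-33, 1)))), 2)) = Mul(Rational(4, 3), Pow(Mul(Rational(1, 2), Pow(-32, -1), Add(-4, Mul(-1, -32))), 2)) = Mul(Rational(4, 3), Pow(Mul(Rational(1, 2), Rational(-1, 32), Add(-4, 32)), 2)) = Mul(Rational(4, 3), Pow(Mul(Rational(1, 2), Rational(-1, 32), 28), 2)) = Mul(Rational(4, 3), Pow(Rational(-7, 16), 2)) = Mul(Rational(4, 3), Rational(49, 256)) = Rational(49, 192) ≈ 0.25521)
Mul(-1, y) = Mul(-1, Rational(49, 192)) = Rational(-49, 192)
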